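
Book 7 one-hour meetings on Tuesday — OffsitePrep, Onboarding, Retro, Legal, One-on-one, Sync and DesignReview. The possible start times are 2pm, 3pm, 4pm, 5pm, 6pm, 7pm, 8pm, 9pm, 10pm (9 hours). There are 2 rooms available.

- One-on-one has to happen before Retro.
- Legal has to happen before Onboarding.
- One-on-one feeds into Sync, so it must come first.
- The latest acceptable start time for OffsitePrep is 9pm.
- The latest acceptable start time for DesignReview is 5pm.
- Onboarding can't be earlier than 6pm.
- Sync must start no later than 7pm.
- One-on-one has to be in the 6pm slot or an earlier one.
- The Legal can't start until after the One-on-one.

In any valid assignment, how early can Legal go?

3pm

Precedence pushes Legal to at least 3pm; downstream work caps Legal at 9pm.
Legal at 3pm is achievable: Retro in 4pm; Legal in 3pm; DesignReview in 2pm; One-on-one in 2pm; Onboarding in 6pm; OffsitePrep in 4pm; Sync in 3pm.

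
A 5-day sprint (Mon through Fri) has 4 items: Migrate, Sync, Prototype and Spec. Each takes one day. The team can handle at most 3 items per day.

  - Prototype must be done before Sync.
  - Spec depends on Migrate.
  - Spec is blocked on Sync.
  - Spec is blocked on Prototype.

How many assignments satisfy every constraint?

Splitting on Migrate: it can be Mon (10), Tue (10), Wed (9), Thu (6). Listing each branch's schedules as (Sync, Prototype, Spec):
Migrate=Mon: (Tue,Mon,Wed) (Tue,Mon,Thu) (Tue,Mon,Fri) (Wed,Mon,Thu) (Wed,Mon,Fri) (Wed,Tue,Thu) (Wed,Tue,Fri) (Thu,Mon,Fri) (Thu,Tue,Fri) (Thu,Wed,Fri) — 10.
Migrate=Tue: (Tue,Mon,Wed) (Tue,Mon,Thu) (Tue,Mon,Fri) (Wed,Mon,Thu) (Wed,Mon,Fri) (Wed,Tue,Thu) (Wed,Tue,Fri) (Thu,Mon,Fri) (Thu,Tue,Fri) (Thu,Wed,Fri) — 10.
Migrate=Wed: (Tue,Mon,Thu) (Tue,Mon,Fri) (Wed,Mon,Thu) (Wed,Mon,Fri) (Wed,Tue,Thu) (Wed,Tue,Fri) (Thu,Mon,Fri) (Thu,Tue,Fri) (Thu,Wed,Fri) — 9.
Migrate=Thu: (Tue,Mon,Fri) (Wed,Mon,Fri) (Wed,Tue,Fri) (Thu,Mon,Fri) (Thu,Tue,Fri) (Thu,Wed,Fri) — 6.
Summing: 10 + 10 + 9 + 6 = 35.

35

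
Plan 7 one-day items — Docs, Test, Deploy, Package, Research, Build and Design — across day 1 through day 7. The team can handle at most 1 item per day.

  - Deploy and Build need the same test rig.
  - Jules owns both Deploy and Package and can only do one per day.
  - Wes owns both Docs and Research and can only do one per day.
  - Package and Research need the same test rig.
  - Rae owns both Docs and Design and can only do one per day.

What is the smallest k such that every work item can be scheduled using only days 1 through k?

With at most 1 per day and 7 work items, at least 7 days are needed.
7 works (last occupied day: day 7): for example Research in day 5; Package in day 4; Docs in day 1; Deploy in day 3; Test in day 2; Build in day 6; Design in day 7.

7 days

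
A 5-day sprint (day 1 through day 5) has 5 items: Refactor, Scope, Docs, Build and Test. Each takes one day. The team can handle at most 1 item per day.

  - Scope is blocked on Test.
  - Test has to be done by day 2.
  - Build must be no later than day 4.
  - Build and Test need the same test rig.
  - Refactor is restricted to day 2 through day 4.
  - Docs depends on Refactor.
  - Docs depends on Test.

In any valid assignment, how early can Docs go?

day 3

Precedence pushes Docs to at least day 3.
Docs at day 3 is achievable: Test in day 1, Docs in day 3, Scope in day 5, Refactor in day 2, Build in day 4.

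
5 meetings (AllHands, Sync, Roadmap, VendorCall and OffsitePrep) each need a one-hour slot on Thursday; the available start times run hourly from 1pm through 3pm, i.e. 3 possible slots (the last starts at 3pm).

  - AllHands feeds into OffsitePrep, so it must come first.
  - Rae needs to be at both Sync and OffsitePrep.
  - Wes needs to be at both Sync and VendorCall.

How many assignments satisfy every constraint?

36

Splitting on AllHands: it can be 1pm (24), 2pm (12). Listing each branch's schedules as (Sync, Roadmap, VendorCall, OffsitePrep):
AllHands=1pm: (1pm,1pm,2pm,2pm) (1pm,1pm,2pm,3pm) (1pm,1pm,3pm,2pm) (1pm,1pm,3pm,3pm) (1pm,2pm,2pm,2pm) (1pm,2pm,2pm,3pm) (1pm,2pm,3pm,2pm) (1pm,2pm,3pm,3pm) (1pm,3pm,2pm,2pm) (1pm,3pm,2pm,3pm) (1pm,3pm,3pm,2pm) (1pm,3pm,3pm,3pm) (2pm,1pm,1pm,3pm) (2pm,1pm,3pm,3pm) (2pm,2pm,1pm,3pm) (2pm,2pm,3pm,3pm) (2pm,3pm,1pm,3pm) (2pm,3pm,3pm,3pm) (3pm,1pm,1pm,2pm) (3pm,1pm,2pm,2pm) (3pm,2pm,1pm,2pm) (3pm,2pm,2pm,2pm) (3pm,3pm,1pm,2pm) (3pm,3pm,2pm,2pm) — 24.
AllHands=2pm: (1pm,1pm,2pm,3pm) (1pm,1pm,3pm,3pm) (1pm,2pm,2pm,3pm) (1pm,2pm,3pm,3pm) (1pm,3pm,2pm,3pm) (1pm,3pm,3pm,3pm) (2pm,1pm,1pm,3pm) (2pm,1pm,3pm,3pm) (2pm,2pm,1pm,3pm) (2pm,2pm,3pm,3pm) (2pm,3pm,1pm,3pm) (2pm,3pm,3pm,3pm) — 12.
Summing: 24 + 12 = 36.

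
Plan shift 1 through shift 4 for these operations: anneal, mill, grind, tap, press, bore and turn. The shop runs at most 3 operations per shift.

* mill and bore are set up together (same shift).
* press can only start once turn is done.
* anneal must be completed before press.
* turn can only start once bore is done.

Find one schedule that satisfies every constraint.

tap=shift 2, bore=shift 1, grind=shift 2, mill=shift 1, anneal=shift 1, press=shift 3, turn=shift 2

Checking: bore(shift 1) before turn(shift 2); turn(shift 2) before press(shift 3); anneal(shift 1) before press(shift 3); mill = bore = shift 1; max 3 per shift (cap 3).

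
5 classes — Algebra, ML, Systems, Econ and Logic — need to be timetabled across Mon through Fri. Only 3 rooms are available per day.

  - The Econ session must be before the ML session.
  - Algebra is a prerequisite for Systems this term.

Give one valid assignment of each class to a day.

Systems in Tue, Logic in Mon, ML in Tue, Algebra in Mon, Econ in Mon

Checking: Econ(Mon) before ML(Tue); Algebra(Mon) before Systems(Tue); max 3 per day (cap 3).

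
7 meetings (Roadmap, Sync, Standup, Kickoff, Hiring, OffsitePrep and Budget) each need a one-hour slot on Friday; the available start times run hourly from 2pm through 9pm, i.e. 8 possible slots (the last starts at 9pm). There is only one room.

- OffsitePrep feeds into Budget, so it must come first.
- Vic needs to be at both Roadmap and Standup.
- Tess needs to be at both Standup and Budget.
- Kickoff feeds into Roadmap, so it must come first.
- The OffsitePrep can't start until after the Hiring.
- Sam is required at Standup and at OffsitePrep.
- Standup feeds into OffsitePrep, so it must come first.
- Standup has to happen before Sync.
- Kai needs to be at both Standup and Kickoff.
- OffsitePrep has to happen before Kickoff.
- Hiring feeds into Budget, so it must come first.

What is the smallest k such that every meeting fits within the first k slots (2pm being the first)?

The precedence chain requires at least 4 distinct slots.
With at most 1 per slot and 7 meetings, at least 7 slots are needed.
7 works (last occupied slot: 8pm): for example Standup=2pm; Budget=6pm; Hiring=3pm; Kickoff=5pm; Sync=8pm; OffsitePrep=4pm; Roadmap=7pm.

7 slots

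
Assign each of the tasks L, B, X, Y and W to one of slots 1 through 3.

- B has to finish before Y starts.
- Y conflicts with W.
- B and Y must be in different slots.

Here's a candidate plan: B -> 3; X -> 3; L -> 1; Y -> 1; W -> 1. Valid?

No. B has to finish before Y starts is not satisfied.

B and Y must be in different slots — holds.
Y conflicts with W — violated.
B has to finish before Y starts — violated.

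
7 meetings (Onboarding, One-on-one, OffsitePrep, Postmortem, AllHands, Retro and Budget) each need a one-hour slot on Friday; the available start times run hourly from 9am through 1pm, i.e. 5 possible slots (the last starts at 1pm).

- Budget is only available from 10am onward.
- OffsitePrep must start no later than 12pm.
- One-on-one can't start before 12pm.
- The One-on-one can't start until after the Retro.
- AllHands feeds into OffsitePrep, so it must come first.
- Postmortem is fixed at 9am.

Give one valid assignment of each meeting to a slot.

Retro in 9am, Budget in 10am, OffsitePrep in 10am, Postmortem in 9am, AllHands in 9am, One-on-one in 12pm, Onboarding in 9am

Checking: Retro(9am) before One-on-one(12pm); AllHands(9am) before OffsitePrep(10am); Postmortem=9am in [9am,9am]; OffsitePrep=10am in [9am,12pm]; Budget=10am in [10am,1pm]; One-on-one=12pm in [12pm,1pm].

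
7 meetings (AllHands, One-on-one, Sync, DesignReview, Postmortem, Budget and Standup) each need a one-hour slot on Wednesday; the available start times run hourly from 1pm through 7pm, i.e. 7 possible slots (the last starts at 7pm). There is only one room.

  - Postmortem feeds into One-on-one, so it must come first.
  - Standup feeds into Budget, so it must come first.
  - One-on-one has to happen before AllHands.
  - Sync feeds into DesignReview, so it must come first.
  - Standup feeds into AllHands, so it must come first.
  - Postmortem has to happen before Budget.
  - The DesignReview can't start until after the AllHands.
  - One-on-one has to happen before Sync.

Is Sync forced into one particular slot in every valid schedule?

No

Sync can be 3pm (e.g. Postmortem in 1pm; One-on-one in 2pm; Budget in 7pm; Sync in 3pm; Standup in 4pm; AllHands in 5pm; DesignReview in 6pm) or 4pm (e.g. Standup in 3pm; Postmortem in 1pm; Sync in 4pm; DesignReview in 6pm; Budget in 7pm; AllHands in 5pm; One-on-one in 2pm).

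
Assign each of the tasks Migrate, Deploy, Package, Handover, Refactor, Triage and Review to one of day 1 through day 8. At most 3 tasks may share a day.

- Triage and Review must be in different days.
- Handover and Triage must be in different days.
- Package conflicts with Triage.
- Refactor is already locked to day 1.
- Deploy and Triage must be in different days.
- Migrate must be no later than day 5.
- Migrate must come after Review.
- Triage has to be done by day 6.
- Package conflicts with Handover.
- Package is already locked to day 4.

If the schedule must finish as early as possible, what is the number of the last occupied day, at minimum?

4

The precedence chain requires at least 2 distinct days.
With at most 3 per day and 7 tasks, at least 3 days are needed.
Package can't be placed before day 4, so the schedule must run through at least day 4.
4 works (last occupied day: day 4): for example Deploy -> day 1, Migrate -> day 2, Review -> day 1, Triage -> day 3, Refactor -> day 1, Package -> day 4, Handover -> day 2.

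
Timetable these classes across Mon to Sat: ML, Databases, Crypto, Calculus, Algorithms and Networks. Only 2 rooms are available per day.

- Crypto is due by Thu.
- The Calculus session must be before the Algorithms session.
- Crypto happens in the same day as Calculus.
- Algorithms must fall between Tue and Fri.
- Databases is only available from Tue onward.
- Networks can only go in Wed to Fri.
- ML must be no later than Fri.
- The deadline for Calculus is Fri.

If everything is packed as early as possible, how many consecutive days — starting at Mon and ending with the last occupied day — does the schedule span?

The precedence chain requires at least 2 distinct days.
With at most 2 per day and 6 classes, at least 3 days are needed.
Networks can't be placed before Wed — that is day 3 counting from Mon — so the schedule must run through at least 3 days.
3 works (last occupied day: Wed): for example Algorithms=Tue; ML=Wed; Crypto=Mon; Databases=Tue; Calculus=Mon; Networks=Wed.

3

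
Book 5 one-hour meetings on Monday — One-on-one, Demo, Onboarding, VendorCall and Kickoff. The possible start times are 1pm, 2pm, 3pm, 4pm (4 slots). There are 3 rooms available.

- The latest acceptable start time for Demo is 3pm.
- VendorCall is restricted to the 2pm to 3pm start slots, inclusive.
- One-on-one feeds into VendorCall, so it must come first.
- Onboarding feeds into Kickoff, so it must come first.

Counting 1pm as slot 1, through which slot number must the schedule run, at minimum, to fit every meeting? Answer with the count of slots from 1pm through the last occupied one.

The precedence chain requires at least 2 distinct slots.
With at most 3 per slot and 5 meetings, at least 2 slots are needed.
2 works (last occupied slot: 2pm): for example Demo=1pm, One-on-one=1pm, Onboarding=1pm, Kickoff=2pm, VendorCall=2pm.

2 slots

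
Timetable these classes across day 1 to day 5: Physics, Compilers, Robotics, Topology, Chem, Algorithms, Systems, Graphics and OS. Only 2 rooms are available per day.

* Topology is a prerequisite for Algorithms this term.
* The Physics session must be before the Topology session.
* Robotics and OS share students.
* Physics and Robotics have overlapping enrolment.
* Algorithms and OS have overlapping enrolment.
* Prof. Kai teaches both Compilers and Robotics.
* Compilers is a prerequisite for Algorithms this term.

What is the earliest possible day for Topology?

Precedence pushes Topology to at least day 2; downstream work caps Topology at day 4.
Topology at day 2 is achievable: Robotics in day 2, OS in day 5, Algorithms in day 3, Graphics in day 4, Compilers in day 1, Topology in day 2, Chem in day 3, Systems in day 4, Physics in day 1.

day 2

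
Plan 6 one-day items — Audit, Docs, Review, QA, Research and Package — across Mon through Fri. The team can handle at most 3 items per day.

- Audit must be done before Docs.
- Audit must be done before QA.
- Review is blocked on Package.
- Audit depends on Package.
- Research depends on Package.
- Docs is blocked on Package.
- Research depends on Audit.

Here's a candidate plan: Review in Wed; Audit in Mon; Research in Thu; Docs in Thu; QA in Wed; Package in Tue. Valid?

Research depends on Package — holds.
Docs is blocked on Package — holds.
Audit must be done before Docs — holds.
Audit must be done before QA — holds.
Review is blocked on Package — holds.
Audit depends on Package — violated.
Research depends on Audit — holds.
The team can handle at most 3 items per day — holds.

No — it violates: Audit depends on Package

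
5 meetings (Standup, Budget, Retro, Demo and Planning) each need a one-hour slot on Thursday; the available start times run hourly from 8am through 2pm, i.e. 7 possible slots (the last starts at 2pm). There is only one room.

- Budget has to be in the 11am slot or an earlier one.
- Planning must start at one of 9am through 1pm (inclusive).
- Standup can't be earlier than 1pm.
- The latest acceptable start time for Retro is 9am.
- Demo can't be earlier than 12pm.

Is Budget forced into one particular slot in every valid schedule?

Budget can be 8am (e.g. Planning=10am, Standup=1pm, Retro=9am, Demo=12pm, Budget=8am) or 9am (e.g. Standup=1pm; Planning=10am; Demo=12pm; Budget=9am; Retro=8am).

No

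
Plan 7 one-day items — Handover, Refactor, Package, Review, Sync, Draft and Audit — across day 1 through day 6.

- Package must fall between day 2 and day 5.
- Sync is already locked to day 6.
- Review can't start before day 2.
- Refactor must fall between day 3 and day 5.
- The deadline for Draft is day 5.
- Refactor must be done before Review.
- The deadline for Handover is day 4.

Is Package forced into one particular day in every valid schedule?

No

Package can be day 2 (e.g. Sync in day 6, Draft in day 1, Refactor in day 3, Handover in day 1, Package in day 2, Review in day 4, Audit in day 1) or day 3 (e.g. Draft=day 1; Package=day 3; Audit=day 1; Sync=day 6; Refactor=day 3; Review=day 4; Handover=day 1).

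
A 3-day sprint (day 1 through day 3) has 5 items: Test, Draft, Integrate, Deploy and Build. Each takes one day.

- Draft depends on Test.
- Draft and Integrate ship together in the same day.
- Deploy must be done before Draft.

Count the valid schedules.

15

Splitting on Test: it can be day 1 (9), day 2 (6). Listing each branch's schedules as (Draft, Integrate, Deploy, Build) by day number:
Test=day 1: (2,2,1,1) (2,2,1,2) (2,2,1,3) (3,3,1,1) (3,3,1,2) (3,3,1,3) (3,3,2,1) (3,3,2,2) (3,3,2,3) — 9.
Test=day 2: (3,3,1,1) (3,3,1,2) (3,3,1,3) (3,3,2,1) (3,3,2,2) (3,3,2,3) — 6.
Summing: 9 + 6 = 15.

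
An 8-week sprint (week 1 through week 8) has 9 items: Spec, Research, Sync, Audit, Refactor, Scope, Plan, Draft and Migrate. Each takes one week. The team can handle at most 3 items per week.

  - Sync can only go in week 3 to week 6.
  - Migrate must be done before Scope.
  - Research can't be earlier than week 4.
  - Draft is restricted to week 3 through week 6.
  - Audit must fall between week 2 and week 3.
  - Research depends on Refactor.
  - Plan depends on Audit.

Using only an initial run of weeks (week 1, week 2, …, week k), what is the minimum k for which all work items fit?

The precedence chain requires at least 2 distinct weeks.
With at most 3 per week and 9 work items, at least 3 weeks are needed.
Research can't be placed before week 4, so the schedule must run through at least week 4.
4 works (last occupied week: week 4): for example Research -> week 4; Plan -> week 3; Draft -> week 3; Scope -> week 2; Audit -> week 2; Migrate -> week 1; Refactor -> week 1; Spec -> week 1; Sync -> week 3.

4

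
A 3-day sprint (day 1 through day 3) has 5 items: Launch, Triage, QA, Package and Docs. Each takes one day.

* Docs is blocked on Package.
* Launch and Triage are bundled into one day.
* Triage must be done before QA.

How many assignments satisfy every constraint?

Splitting on Launch: it can be day 1 (6), day 2 (3). Listing each branch's schedules as (Triage, QA, Package, Docs) by day number:
Launch=day 1: (1,2,1,2) (1,2,1,3) (1,2,2,3) (1,3,1,2) (1,3,1,3) (1,3,2,3) — 6.
Launch=day 2: (2,3,1,2) (2,3,1,3) (2,3,2,3) — 3.
Summing: 6 + 3 = 9.

9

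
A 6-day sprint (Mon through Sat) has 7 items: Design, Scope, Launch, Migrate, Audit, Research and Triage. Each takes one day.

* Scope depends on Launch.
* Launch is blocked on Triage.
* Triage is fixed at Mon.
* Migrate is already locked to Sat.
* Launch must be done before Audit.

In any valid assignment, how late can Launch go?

Fri

Precedence pushes Launch to at least Tue; downstream work caps Launch at Fri.
Launch at Fri is achievable: Design=Mon; Research=Mon; Audit=Sat; Migrate=Sat; Scope=Sat; Launch=Fri; Triage=Mon.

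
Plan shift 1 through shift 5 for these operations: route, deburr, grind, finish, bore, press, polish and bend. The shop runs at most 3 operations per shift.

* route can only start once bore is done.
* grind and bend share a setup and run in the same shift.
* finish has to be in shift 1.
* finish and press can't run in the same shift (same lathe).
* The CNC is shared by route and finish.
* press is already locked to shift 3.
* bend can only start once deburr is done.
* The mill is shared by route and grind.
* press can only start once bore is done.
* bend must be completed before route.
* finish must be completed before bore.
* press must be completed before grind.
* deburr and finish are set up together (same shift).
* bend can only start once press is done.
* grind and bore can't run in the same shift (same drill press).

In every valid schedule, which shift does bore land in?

shift 2

finish is fixed at shift 1 and must come before bore, so bore is at least shift 2.
press is fixed at shift 3 and must come after bore, so bore is at most shift 2.
So bore must be shift 2.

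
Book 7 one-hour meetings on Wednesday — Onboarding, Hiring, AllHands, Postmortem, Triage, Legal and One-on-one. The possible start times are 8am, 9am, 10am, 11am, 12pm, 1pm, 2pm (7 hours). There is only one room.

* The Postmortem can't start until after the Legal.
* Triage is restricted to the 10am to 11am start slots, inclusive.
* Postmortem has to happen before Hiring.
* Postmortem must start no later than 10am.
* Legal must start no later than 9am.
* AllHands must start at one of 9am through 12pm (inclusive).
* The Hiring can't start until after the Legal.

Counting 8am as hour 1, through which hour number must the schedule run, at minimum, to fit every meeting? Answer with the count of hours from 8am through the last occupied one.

The precedence chain requires at least 3 distinct hours.
With at most 1 per hour and 7 meetings, at least 7 hours are needed.
7 works (last occupied hour: 2pm): for example One-on-one -> 2pm, Triage -> 10am, Hiring -> 12pm, Onboarding -> 1pm, Postmortem -> 9am, AllHands -> 11am, Legal -> 8am.

7 hours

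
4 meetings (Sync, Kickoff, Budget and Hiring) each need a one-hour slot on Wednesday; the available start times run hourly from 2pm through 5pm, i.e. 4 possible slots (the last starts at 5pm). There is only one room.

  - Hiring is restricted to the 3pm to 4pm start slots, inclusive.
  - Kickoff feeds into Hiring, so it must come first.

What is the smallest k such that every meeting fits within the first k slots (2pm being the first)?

4 slots

The precedence chain requires at least 2 distinct slots.
With at most 1 per slot and 4 meetings, at least 4 slots are needed.
4 works (last occupied slot: 5pm): for example Budget in 5pm, Kickoff in 2pm, Sync in 4pm, Hiring in 3pm.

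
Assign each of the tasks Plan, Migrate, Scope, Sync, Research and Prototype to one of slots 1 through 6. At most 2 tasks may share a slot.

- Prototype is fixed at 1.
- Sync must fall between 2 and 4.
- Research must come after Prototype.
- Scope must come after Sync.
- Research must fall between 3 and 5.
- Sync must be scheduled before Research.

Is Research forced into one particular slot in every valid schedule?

No

Research can be 3 (e.g. Scope -> 3, Prototype -> 1, Sync -> 2, Migrate -> 2, Research -> 3, Plan -> 1) or 4 (e.g. Prototype -> 1; Plan -> 1; Sync -> 2; Migrate -> 2; Scope -> 3; Research -> 4).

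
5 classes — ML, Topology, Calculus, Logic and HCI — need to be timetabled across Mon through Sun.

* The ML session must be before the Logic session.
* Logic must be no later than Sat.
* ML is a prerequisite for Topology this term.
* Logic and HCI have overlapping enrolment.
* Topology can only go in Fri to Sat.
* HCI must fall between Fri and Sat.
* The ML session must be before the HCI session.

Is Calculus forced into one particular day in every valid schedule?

Calculus can be Mon (e.g. HCI in Fri; Logic in Tue; ML in Mon; Topology in Fri; Calculus in Mon) or Tue (e.g. Logic in Tue; ML in Mon; HCI in Fri; Topology in Fri; Calculus in Tue).

No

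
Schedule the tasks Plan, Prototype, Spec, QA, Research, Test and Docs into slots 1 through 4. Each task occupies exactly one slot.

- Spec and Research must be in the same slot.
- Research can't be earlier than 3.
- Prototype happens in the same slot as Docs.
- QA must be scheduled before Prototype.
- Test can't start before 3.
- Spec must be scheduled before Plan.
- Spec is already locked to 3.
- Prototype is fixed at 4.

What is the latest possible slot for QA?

Downstream work caps QA at 3.
QA at 3 is achievable: Prototype=4, QA=3, Docs=4, Plan=4, Research=3, Test=3, Spec=3.

3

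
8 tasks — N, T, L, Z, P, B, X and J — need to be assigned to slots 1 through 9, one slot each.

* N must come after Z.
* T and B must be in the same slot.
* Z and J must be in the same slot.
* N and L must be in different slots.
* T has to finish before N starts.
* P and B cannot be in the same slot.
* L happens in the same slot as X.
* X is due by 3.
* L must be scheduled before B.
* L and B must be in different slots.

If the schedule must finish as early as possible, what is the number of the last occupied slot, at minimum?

3

The precedence chain requires at least 3 distinct slots.
3 works (last occupied slot: 3): for example L -> 1; B -> 2; Z -> 1; J -> 1; X -> 1; P -> 1; T -> 2; N -> 3.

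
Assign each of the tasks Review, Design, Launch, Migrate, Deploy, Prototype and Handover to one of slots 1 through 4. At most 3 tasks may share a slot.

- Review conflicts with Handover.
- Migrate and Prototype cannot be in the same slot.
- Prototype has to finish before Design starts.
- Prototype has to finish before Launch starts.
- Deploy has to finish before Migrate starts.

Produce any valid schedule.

Handover=3; Deploy=1; Launch=2; Review=1; Design=2; Prototype=1; Migrate=2

Checking: Prototype(1) before Design(2); Prototype(1) before Launch(2); Deploy(1) before Migrate(2); Migrate(2) != Prototype(1); Review(1) != Handover(3); max 3 per slot (cap 3).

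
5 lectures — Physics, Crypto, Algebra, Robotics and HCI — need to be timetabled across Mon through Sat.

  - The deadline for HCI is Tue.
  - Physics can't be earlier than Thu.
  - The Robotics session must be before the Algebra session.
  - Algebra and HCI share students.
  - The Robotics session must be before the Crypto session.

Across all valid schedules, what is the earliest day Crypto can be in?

Precedence pushes Crypto to at least Tue.
Crypto at Tue is achievable: Crypto=Tue, HCI=Mon, Robotics=Mon, Physics=Thu, Algebra=Tue.

Tue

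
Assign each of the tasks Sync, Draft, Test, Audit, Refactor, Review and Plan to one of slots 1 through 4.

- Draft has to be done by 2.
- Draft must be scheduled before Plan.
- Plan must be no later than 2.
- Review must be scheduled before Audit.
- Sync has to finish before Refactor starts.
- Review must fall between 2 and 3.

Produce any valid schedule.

Plan=2, Refactor=2, Sync=1, Review=2, Draft=1, Audit=3, Test=1

Checking: Draft(1) before Plan(2); Review(2) before Audit(3); Sync(1) before Refactor(2); Review=2 in [2,3]; Draft=1 in [1,2]; Plan=2 in [1,2].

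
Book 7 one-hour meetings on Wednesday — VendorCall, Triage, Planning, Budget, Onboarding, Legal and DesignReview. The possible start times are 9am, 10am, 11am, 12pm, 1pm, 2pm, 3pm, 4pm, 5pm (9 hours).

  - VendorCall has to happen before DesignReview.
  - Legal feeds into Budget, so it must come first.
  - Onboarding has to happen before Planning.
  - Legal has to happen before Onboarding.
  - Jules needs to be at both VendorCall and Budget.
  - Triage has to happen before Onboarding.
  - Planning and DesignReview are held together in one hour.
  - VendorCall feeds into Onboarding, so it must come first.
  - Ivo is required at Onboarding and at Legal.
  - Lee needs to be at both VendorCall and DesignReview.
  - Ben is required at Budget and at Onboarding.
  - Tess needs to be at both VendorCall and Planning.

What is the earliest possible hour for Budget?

10am

Precedence pushes Budget to at least 10am.
Budget at 10am is achievable: VendorCall=9am, Onboarding=11am, Legal=9am, Triage=9am, Planning=12pm, DesignReview=12pm, Budget=10am.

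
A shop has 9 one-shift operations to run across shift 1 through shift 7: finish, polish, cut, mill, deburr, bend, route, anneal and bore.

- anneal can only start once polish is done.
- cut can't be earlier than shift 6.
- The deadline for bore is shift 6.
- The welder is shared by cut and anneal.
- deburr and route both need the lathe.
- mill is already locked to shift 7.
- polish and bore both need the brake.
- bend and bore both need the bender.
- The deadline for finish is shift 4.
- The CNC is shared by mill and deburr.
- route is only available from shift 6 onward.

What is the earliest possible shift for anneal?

Precedence pushes anneal to at least shift 2.
anneal at shift 2 is achievable: finish=shift 1, bore=shift 2, mill=shift 7, cut=shift 6, anneal=shift 2, route=shift 6, polish=shift 1, bend=shift 1, deburr=shift 1.

shift 2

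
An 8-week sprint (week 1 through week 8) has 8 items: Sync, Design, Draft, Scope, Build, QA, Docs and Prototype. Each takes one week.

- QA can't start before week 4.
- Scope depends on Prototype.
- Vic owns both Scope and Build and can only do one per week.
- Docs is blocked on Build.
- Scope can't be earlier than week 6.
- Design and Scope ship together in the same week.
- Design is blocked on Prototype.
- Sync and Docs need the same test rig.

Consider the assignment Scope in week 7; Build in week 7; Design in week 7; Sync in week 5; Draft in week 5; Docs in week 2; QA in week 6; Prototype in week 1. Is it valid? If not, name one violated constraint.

Scope can't be earlier than week 6 — holds.
Design and Scope ship together in the same week — holds.
Scope depends on Prototype — holds.
Docs is blocked on Build — violated.
Vic owns both Scope and Build and can only do one per week — violated.
Sync and Docs need the same test rig — holds.
QA can't start before week 4 — holds.
Design is blocked on Prototype — holds.

Invalid. Docs is blocked on Build.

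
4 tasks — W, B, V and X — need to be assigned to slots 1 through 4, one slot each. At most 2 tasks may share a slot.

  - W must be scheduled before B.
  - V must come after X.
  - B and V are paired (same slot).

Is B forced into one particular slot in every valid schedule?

B can be 2 (e.g. V -> 2, X -> 1, B -> 2, W -> 1) or 3 (e.g. X -> 1, V -> 3, B -> 3, W -> 1).

No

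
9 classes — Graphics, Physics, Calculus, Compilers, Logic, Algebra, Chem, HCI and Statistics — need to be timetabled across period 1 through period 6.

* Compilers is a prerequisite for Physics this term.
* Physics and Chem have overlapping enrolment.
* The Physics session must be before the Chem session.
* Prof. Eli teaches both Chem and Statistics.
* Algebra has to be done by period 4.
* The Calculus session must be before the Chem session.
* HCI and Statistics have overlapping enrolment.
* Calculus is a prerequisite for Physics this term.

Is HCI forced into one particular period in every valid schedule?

HCI can be period 1 (e.g. Statistics -> period 2, Algebra -> period 1, Compilers -> period 1, Physics -> period 2, Graphics -> period 1, Chem -> period 3, Calculus -> period 1, HCI -> period 1, Logic -> period 1) or period 2 (e.g. Graphics=period 1; Chem=period 3; Statistics=period 1; Compilers=period 1; Algebra=period 1; Logic=period 1; HCI=period 2; Physics=period 2; Calculus=period 1).

No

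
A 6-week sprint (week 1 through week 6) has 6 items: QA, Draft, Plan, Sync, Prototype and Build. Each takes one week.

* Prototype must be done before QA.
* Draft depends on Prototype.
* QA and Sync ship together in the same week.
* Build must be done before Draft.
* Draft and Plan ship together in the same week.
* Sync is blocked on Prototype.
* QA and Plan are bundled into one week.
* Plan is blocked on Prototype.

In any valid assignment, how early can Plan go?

week 2

Precedence pushes Plan to at least week 2.
Plan at week 2 is achievable: Prototype in week 1, Build in week 1, Plan in week 2, Sync in week 2, Draft in week 2, QA in week 2.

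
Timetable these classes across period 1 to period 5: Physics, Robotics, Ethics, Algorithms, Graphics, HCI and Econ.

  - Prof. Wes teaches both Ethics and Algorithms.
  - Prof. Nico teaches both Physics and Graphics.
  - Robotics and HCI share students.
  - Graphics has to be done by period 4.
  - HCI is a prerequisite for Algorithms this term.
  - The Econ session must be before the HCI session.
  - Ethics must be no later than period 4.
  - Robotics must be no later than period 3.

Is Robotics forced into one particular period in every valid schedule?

Robotics can be period 1 (e.g. Physics=period 2; Ethics=period 1; Econ=period 1; Algorithms=period 3; Graphics=period 1; Robotics=period 1; HCI=period 2) or period 2 (e.g. Ethics in period 1, Physics in period 2, Graphics in period 1, Robotics in period 2, Econ in period 1, Algorithms in period 4, HCI in period 3).

No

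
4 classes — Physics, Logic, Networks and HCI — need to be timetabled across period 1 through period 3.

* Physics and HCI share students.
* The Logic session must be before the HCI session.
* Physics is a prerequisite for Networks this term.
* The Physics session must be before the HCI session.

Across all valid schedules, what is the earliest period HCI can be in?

period 2

Precedence pushes HCI to at least period 2.
HCI at period 2 is achievable: Physics in period 1; Logic in period 1; Networks in period 2; HCI in period 2.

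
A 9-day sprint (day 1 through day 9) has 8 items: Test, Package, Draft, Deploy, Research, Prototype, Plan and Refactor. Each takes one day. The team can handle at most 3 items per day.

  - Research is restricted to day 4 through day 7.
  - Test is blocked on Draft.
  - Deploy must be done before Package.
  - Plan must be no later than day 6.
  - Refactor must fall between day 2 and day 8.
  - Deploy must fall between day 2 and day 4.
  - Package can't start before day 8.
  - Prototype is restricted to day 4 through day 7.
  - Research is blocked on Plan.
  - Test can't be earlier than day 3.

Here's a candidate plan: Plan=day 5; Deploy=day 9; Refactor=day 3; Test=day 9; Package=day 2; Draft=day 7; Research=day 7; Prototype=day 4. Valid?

Invalid. Deploy must be done before Package.

Prototype is restricted to day 4 through day 7 — holds.
Plan must be no later than day 6 — holds.
Refactor must fall between day 2 and day 8 — holds.
Test can't be earlier than day 3 — holds.
Deploy must be done before Package — violated.
Package can't start before day 8 — violated.
Research is restricted to day 4 through day 7 — holds.
Deploy must fall between day 2 and day 4 — violated.
The team can handle at most 3 items per day — holds.
Research is blocked on Plan — holds.
Test is blocked on Draft — holds.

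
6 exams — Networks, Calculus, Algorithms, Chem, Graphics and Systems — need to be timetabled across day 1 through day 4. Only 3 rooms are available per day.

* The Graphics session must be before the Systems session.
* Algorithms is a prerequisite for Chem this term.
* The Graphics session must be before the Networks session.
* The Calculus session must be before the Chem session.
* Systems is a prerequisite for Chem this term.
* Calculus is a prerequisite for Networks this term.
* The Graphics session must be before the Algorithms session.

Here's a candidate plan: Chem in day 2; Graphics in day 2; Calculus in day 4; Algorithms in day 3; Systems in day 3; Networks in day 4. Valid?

Algorithms is a prerequisite for Chem this term — violated.
The Calculus session must be before the Chem session — violated.
Only 3 rooms are available per day — holds.
The Graphics session must be before the Systems session — holds.
The Graphics session must be before the Algorithms session — holds.
Systems is a prerequisite for Chem this term — violated.
The Graphics session must be before the Networks session — holds.
Calculus is a prerequisite for Networks this term — violated.

Invalid. The Calculus session must be before the Chem session.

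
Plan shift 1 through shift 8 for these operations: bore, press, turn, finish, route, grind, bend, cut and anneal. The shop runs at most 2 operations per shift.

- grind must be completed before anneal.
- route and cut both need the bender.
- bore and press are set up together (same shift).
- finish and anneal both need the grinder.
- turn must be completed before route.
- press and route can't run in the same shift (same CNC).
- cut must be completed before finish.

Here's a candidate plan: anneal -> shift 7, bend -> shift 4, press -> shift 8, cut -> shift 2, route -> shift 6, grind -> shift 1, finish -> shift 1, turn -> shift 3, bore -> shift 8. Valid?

Invalid. cut must be completed before finish.

finish and anneal both need the grinder — holds.
grind must be completed before anneal — holds.
press and route can't run in the same shift (same CNC) — holds.
route and cut both need the bender — holds.
turn must be completed before route — holds.
The shop runs at most 2 operations per shift — holds.
bore and press are set up together (same shift) — holds.
cut must be completed before finish — violated.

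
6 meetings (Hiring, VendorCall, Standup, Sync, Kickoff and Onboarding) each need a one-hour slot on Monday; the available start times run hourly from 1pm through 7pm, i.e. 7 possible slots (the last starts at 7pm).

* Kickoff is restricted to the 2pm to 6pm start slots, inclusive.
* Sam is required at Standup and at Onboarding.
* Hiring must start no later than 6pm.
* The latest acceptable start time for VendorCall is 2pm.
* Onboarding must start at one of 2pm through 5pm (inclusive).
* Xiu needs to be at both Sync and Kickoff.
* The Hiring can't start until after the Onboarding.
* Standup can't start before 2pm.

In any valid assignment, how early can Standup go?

2pm

Standup is available from 2pm.
Standup at 2pm is achievable: Sync in 1pm; Onboarding in 3pm; Kickoff in 2pm; VendorCall in 1pm; Standup in 2pm; Hiring in 4pm.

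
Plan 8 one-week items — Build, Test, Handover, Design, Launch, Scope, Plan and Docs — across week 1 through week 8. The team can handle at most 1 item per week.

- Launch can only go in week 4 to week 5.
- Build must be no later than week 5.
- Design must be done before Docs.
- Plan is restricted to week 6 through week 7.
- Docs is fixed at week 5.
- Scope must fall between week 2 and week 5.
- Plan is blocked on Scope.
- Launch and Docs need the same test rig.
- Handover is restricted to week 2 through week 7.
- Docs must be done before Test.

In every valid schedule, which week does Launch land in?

Launch's window is week 4–week 5.
Docs is fixed at week 5, and Launch can't share a week with Docs.
So Launch must be week 4.

week 4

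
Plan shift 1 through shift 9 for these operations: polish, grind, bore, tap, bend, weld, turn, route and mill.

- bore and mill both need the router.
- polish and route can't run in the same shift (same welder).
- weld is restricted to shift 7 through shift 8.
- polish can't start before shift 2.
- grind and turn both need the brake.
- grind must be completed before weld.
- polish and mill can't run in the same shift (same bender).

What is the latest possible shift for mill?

mill at shift 9 is achievable: turn in shift 2; grind in shift 1; bore in shift 1; weld in shift 7; tap in shift 1; polish in shift 2; mill in shift 9; bend in shift 1; route in shift 1.

shift 9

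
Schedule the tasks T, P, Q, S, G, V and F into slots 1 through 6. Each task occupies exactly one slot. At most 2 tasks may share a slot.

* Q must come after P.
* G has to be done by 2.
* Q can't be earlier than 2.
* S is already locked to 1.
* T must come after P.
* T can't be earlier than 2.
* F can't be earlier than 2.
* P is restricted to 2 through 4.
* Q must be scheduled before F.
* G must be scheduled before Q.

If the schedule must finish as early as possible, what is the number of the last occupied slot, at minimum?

4

The precedence chain requires at least 3 distinct slots.
With at most 2 per slot and 7 tasks, at least 4 slots are needed.
Propagating the time windows through the other constraints, F can't land before 4, so the schedule must run through at least slot 4.
4 works (last occupied slot: 4): for example V in 2; P in 2; T in 3; F in 4; G in 1; Q in 3; S in 1.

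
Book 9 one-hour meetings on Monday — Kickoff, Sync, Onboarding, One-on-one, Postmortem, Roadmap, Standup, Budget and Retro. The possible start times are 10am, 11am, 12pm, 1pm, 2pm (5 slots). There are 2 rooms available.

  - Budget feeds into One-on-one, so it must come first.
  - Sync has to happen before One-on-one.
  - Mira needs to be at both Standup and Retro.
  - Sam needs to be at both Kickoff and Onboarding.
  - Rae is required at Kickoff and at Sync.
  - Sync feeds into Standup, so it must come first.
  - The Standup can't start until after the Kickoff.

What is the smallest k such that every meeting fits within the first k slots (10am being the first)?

5 slots

The precedence chain requires at least 2 distinct slots.
With at most 2 per slot and 9 meetings, at least 5 slots are needed.
5 works (last occupied slot: 2pm): for example Onboarding -> 12pm, Kickoff -> 11am, Sync -> 10am, Roadmap -> 1pm, Postmortem -> 1pm, Budget -> 10am, Retro -> 2pm, Standup -> 12pm, One-on-one -> 11am.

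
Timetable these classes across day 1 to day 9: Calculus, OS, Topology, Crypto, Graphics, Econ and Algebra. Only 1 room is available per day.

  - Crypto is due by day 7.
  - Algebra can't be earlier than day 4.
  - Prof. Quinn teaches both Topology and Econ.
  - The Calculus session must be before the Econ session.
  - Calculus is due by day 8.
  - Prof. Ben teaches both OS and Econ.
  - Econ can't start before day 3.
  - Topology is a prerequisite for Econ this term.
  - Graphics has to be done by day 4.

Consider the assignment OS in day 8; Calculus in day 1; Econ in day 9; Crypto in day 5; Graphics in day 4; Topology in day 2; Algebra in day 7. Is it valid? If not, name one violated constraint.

Econ can't start before day 3 — holds.
Topology is a prerequisite for Econ this term — holds.
The Calculus session must be before the Econ session — holds.
Calculus is due by day 8 — holds.
Graphics has to be done by day 4 — holds.
Only 1 room is available per day — holds.
Prof. Quinn teaches both Topology and Econ — holds.
Algebra can't be earlier than day 4 — holds.
Crypto is due by day 7 — holds.
Prof. Ben teaches both OS and Econ — holds.

Valid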